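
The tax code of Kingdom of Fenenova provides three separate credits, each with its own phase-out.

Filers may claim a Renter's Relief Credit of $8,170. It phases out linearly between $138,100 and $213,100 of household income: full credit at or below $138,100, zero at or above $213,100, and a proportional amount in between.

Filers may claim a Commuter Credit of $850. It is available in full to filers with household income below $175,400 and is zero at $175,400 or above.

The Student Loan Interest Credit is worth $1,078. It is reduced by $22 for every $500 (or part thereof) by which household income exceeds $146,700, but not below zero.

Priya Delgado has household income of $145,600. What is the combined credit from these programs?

Renter's Relief Credit: $145,600 is $7,500 into a $75,000 phase-out range, leaving 67,500/75,000 of the credit: $8,170 × 67,500/75,000 = $7,353.
Commuter Credit: $145,600 is below the $175,400 cutoff, so the full $850 applies.
Student Loan Interest Credit: $145,600 is at or below the $146,700 threshold, so the full $1,078 applies.
Total: $7,353 + $850 + $1,078 = $9,281.

$9,281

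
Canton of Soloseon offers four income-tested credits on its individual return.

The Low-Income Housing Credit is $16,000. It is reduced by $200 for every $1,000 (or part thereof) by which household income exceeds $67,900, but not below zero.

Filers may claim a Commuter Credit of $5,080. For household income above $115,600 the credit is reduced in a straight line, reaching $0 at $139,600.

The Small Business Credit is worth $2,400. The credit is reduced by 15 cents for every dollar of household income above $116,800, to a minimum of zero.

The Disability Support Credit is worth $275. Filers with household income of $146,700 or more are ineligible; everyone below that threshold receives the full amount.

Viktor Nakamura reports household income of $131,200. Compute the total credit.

Low-Income Housing Credit: income exceeds $67,900 by $63,300, which is 64 full-or-partial $1,000 increments; reduction = 64 × $200 = $12,800, leaving $3,200.
Commuter Credit: $131,200 is $15,600 into a $24,000 phase-out range, leaving 8,400/24,000 of the credit: $5,080 × 8,400/24,000 = $1,778.
Small Business Credit: 15% of the $14,400 excess over $116,800 is $2,160; credit = $2,400 − $2,160 = $240.
Disability Support Credit: $131,200 is below the $146,700 cutoff, so the full $275 applies.
Total: $3,200 + $1,778 + $240 + $275 = $5,493.

$5,493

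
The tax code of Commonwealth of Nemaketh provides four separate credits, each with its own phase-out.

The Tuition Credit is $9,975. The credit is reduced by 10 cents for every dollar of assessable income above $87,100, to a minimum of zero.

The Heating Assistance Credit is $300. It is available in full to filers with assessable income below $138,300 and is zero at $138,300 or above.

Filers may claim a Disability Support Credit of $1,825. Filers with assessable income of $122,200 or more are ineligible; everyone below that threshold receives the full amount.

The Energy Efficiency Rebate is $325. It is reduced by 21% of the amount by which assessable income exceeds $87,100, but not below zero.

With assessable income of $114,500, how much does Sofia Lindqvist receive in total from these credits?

Tuition Credit: 10% of the $27,400 excess over $87,100 is $2,740; credit = $9,975 − $2,740 = $7,235.
Heating Assistance Credit: $114,500 is below the $138,300 cutoff, so the full $300 applies.
Disability Support Credit: $114,500 is below the $122,200 cutoff, so the full $1,825 applies.
Energy Efficiency Rebate: 21% of the $27,400 excess over $87,100 is $5,754 ≥ base, so the credit is $0.
Total: $7,235 + $300 + $1,825 + $0 = $9,360.

$9,360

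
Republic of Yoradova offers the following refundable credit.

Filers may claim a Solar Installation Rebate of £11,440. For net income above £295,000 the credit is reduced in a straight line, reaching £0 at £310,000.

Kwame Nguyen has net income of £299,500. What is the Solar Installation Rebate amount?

Solar Installation Rebate: £299,500 is £4,500 into a £15,000 phase-out range, leaving 10,500/15,000 of the credit: £11,440 × 10,500/15,000 = £8,008.

£8,008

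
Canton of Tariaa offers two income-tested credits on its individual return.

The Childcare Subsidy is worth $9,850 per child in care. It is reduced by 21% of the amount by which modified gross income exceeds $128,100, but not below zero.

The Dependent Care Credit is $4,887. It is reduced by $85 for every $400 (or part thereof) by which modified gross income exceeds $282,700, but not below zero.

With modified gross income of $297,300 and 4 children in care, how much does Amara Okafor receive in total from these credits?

$5,610

Childcare Subsidy: base = 4 × $9,850 = $39,400. 21% of the $169,200 excess over $128,100 is $35,532; credit = $39,400 − $35,532 = $3,868.
Dependent Care Credit: income exceeds $282,700 by $14,600, which is 37 full-or-partial $400 increments; reduction = 37 × $85 = $3,145, leaving $1,742.
Total: $3,868 + $1,742 = $5,610.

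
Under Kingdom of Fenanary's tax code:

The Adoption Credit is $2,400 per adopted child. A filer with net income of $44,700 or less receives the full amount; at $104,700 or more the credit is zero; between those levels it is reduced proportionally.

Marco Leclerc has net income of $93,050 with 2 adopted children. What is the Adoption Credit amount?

$932

Adoption Credit: base = 2 × $2,400 = $4,800. $93,050 is $48,350 into a $60,000 phase-out range, leaving 11,650/60,000 of the credit: $4,800 × 11,650/60,000 = $932.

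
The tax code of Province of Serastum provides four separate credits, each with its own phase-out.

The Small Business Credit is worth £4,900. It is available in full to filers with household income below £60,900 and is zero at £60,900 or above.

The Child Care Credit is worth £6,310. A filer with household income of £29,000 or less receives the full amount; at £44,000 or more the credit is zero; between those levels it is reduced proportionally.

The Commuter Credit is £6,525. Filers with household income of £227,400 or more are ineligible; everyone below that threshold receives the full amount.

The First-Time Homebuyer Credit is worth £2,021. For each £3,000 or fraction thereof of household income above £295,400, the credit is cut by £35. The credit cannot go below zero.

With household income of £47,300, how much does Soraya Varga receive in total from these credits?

£13,446

Small Business Credit: £47,300 is below the £60,900 cutoff, so the full £4,900 applies.
Child Care Credit: £47,300 is at or above £44,000, so the credit is £0.
Commuter Credit: £47,300 is below the £227,400 cutoff, so the full £6,525 applies.
First-Time Homebuyer Credit: £47,300 is at or below the £295,400 threshold, so the full £2,021 applies.
Total: £4,900 + £0 + £6,525 + £2,021 = £13,446.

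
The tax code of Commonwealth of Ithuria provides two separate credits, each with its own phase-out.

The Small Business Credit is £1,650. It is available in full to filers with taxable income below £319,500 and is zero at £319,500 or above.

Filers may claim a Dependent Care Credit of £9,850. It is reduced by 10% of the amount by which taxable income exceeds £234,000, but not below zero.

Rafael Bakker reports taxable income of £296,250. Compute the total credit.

Small Business Credit: £296,250 is below the £319,500 cutoff, so the full £1,650 applies.
Dependent Care Credit: 10% of the £62,250 excess over £234,000 is £6,225; credit = £9,850 − £6,225 = £3,625.
Total: £1,650 + £3,625 = £5,275.

£5,275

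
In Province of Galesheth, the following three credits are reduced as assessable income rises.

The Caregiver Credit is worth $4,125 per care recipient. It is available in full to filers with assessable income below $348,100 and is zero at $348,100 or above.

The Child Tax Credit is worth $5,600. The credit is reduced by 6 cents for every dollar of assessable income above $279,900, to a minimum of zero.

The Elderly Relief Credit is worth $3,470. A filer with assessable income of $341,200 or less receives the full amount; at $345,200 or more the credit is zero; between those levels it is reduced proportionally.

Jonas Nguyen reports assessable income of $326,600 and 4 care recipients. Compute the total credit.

Caregiver Credit: base = 4 × $4,125 = $16,500. $326,600 is below the $348,100 cutoff, so the full $16,500 applies.
Child Tax Credit: 6% of the $46,700 excess over $279,900 is $2,802; credit = $5,600 − $2,802 = $2,798.
Elderly Relief Credit: $326,600 is at or below the $341,200 threshold, so the full $3,470 applies.
Total: $16,500 + $2,798 + $3,470 = $22,768.

$22,768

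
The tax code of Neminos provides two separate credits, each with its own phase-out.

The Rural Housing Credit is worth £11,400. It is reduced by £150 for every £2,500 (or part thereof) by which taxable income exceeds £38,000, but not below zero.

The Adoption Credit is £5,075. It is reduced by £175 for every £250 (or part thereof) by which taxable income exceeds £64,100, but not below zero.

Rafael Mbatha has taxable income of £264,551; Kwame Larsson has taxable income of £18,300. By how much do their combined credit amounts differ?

Rafael (£264,551): Rural Housing Credit: income exceeds £38,000 by £226,551 → 91 increments × £150 = £13,650 ≥ base, so the credit is £0. Adoption Credit: income exceeds £64,100 by £200,451 → 802 increments × £175 = £140,350 ≥ base, so the credit is £0. total £0 + £0 = £0
Kwame (£18,300): Rural Housing Credit: £18,300 is at or below the £38,000 threshold, so the full £11,400 applies. Adoption Credit: £18,300 is at or below the £64,100 threshold, so the full £5,075 applies. total £11,400 + £5,075 = £16,475
Difference: |£0 − £16,475| = £16,475.

£16,475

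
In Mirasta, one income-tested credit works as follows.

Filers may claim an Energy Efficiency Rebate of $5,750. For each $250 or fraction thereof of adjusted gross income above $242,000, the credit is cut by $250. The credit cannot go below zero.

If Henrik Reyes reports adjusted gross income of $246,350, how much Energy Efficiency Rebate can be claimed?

$1,250

Energy Efficiency Rebate: income exceeds $242,000 by $4,350, which is 18 full-or-partial $250 increments; reduction = 18 × $250 = $4,500, leaving $1,250.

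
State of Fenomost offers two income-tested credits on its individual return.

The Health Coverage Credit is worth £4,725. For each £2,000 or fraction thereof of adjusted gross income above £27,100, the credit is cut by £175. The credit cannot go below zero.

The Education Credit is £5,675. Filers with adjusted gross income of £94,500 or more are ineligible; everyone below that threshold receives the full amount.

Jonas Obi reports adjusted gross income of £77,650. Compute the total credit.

£5,850

Health Coverage Credit: income exceeds £27,100 by £50,550, which is 26 full-or-partial £2,000 increments; reduction = 26 × £175 = £4,550, leaving £175.
Education Credit: £77,650 is below the £94,500 cutoff, so the full £5,675 applies.
Total: £175 + £5,675 = £5,850.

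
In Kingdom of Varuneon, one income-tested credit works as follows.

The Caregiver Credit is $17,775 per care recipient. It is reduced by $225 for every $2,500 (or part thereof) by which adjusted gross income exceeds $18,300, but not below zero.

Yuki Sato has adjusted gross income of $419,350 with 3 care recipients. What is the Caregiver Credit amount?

Caregiver Credit: base = 3 × $17,775 = $53,325. income exceeds $18,300 by $401,050, which is 161 full-or-partial $2,500 increments; reduction = 161 × $225 = $36,225, leaving $17,100.

$17,100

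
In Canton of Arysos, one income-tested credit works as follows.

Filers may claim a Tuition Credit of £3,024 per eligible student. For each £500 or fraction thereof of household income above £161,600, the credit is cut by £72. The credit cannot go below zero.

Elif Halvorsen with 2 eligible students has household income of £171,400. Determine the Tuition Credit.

Tuition Credit: base = 2 × £3,024 = £6,048. income exceeds £161,600 by £9,800, which is 20 full-or-partial £500 increments; reduction = 20 × £72 = £1,440, leaving £4,608.

£4,608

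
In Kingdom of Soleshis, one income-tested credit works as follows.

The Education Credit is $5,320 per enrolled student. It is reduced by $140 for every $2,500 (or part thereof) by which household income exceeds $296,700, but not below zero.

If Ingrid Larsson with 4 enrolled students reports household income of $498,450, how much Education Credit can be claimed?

Education Credit: base = 4 × $5,320 = $21,280. income exceeds $296,700 by $201,750, which is 81 full-or-partial $2,500 increments; reduction = 81 × $140 = $11,340, leaving $9,940.

$9,940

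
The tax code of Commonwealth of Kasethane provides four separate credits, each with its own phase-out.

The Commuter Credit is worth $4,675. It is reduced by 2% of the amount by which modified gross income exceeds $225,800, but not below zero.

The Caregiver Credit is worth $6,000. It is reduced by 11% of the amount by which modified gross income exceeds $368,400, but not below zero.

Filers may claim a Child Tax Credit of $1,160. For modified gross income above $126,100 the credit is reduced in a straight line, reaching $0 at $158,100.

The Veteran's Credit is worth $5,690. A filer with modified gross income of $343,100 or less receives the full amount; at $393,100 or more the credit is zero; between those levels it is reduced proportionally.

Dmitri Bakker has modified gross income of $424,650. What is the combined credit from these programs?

Commuter Credit: 2% of the $198,850 excess over $225,800 is $3,977; credit = $4,675 − $3,977 = $698.
Caregiver Credit: 11% of the $56,250 excess over $368,400 is $6,187.50 ≥ base, so the credit is $0.
Child Tax Credit: $424,650 is at or above $158,100, so the credit is $0.
Veteran's Credit: $424,650 is at or above $393,100, so the credit is $0.
Total: $698 + $0 + $0 + $0 = $698.

$698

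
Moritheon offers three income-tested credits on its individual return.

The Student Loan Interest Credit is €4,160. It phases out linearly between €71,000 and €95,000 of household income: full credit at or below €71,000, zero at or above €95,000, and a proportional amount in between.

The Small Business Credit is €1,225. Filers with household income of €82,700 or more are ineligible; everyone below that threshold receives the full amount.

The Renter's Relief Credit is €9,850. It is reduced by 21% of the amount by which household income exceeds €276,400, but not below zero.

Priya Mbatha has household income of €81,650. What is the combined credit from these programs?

€13,389

Student Loan Interest Credit: €81,650 is €10,650 into a €24,000 phase-out range, leaving 13,350/24,000 of the credit: €4,160 × 13,350/24,000 = €2,314.
Small Business Credit: €81,650 is below the €82,700 cutoff, so the full €1,225 applies.
Renter's Relief Credit: €81,650 is at or below the €276,400 threshold, so the full €9,850 applies.
Total: €2,314 + €1,225 + €9,850 = €13,389.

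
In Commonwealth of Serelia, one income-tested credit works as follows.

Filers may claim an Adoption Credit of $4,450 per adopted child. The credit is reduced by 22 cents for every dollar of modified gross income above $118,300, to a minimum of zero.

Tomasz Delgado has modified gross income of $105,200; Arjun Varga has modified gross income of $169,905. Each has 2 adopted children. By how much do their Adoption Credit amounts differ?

$8,900

Tomasz ($105,200): Adoption Credit: base = 2 × $4,450 = $8,900. $105,200 is at or below the $118,300 threshold, so the full $8,900 applies.
Arjun ($169,905): Adoption Credit: base = 2 × $4,450 = $8,900. 22% of the $51,605 excess over $118,300 is $11,353.10 ≥ base, so the credit is $0.
Difference: |$8,900 − $0| = $8,900.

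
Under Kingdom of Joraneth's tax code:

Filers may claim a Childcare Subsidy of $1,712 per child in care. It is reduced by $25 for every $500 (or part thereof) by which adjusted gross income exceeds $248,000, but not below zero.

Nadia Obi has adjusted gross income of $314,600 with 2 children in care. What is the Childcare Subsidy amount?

Childcare Subsidy: base = 2 × $1,712 = $3,424. income exceeds $248,000 by $66,600, which is 134 full-or-partial $500 increments; reduction = 134 × $25 = $3,350, leaving $74.

$74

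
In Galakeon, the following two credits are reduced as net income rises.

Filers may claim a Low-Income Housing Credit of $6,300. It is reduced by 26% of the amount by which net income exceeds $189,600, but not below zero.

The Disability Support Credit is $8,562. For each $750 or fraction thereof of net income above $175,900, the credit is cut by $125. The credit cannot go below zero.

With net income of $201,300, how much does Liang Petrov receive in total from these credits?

Low-Income Housing Credit: 26% of the $11,700 excess over $189,600 is $3,042; credit = $6,300 − $3,042 = $3,258.
Disability Support Credit: income exceeds $175,900 by $25,400, which is 34 full-or-partial $750 increments; reduction = 34 × $125 = $4,250, leaving $4,312.
Total: $3,258 + $4,312 = $7,570.

$7,570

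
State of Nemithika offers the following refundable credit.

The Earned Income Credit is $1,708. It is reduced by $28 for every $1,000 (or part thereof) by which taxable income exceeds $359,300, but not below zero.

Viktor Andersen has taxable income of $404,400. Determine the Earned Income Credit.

Earned Income Credit: income exceeds $359,300 by $45,100, which is 46 full-or-partial $1,000 increments; reduction = 46 × $28 = $1,288, leaving $420.

$420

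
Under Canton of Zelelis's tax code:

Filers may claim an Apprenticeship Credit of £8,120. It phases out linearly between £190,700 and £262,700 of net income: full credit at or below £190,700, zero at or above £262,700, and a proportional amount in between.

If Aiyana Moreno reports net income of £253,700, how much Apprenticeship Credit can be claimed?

Apprenticeship Credit: £253,700 is £63,000 into a £72,000 phase-out range, leaving 9,000/72,000 of the credit: £8,120 × 9,000/72,000 = £1,015.

£1,015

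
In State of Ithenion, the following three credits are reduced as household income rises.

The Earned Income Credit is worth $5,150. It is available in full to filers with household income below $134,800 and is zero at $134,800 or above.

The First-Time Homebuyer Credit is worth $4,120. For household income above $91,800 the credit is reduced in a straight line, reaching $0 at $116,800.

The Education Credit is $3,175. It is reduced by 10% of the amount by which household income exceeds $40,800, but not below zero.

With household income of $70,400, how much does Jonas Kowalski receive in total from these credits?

$9,485

Earned Income Credit: $70,400 is below the $134,800 cutoff, so the full $5,150 applies.
First-Time Homebuyer Credit: $70,400 is at or below the $91,800 threshold, so the full $4,120 applies.
Education Credit: 10% of the $29,600 excess over $40,800 is $2,960; credit = $3,175 − $2,960 = $215.
Total: $5,150 + $4,120 + $215 = $9,485.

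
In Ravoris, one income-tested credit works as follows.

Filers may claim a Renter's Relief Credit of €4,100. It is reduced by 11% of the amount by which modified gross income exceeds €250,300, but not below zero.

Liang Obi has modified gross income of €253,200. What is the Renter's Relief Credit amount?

€3,781

Renter's Relief Credit: 11% of the €2,900 excess over €250,300 is €319; credit = €4,100 − €319 = €3,781.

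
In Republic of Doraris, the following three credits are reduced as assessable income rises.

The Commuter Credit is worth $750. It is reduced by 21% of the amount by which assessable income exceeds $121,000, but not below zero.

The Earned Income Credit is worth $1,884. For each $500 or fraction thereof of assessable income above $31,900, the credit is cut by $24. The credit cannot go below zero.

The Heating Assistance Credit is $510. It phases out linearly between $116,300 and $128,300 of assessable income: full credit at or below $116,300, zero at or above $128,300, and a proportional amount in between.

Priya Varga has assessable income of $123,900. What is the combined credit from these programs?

Commuter Credit: 21% of the $2,900 excess over $121,000 is $609; credit = $750 − $609 = $141.
Earned Income Credit: income exceeds $31,900 by $92,000 → 184 increments × $24 = $4,416 ≥ base, so the credit is $0.
Heating Assistance Credit: $123,900 is $7,600 into a $12,000 phase-out range, leaving 4,400/12,000 of the credit: $510 × 4,400/12,000 = $187.
Total: $141 + $0 + $187 = $328.

$328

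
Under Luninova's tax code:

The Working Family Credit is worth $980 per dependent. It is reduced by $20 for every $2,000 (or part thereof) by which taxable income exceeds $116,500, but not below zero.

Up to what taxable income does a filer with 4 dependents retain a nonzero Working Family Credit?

Full credit = 4 × $980 = $3,920.
After 195 increments the reduction is 195 × $20 = $3,900, leaving $20; one more increment wipes it out. Increment 195 ends at excess 195 × $2,000 = $390,000, so the highest qualifying income is $116,500 + $390,000 = $506,500.

$506,500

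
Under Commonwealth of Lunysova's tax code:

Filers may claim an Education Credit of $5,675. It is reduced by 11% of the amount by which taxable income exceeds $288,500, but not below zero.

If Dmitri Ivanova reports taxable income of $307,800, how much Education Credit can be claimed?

$3,552

Education Credit: 11% of the $19,300 excess over $288,500 is $2,123; credit = $5,675 − $2,123 = $3,552.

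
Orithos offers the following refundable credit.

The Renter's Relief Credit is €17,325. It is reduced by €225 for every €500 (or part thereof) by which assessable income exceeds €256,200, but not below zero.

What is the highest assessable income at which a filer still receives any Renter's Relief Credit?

€294,200

After 76 increments the reduction is 76 × €225 = €17,100, leaving €225; one more increment wipes it out. Increment 76 ends at excess 76 × €500 = €38,000, so the highest qualifying income is €256,200 + €38,000 = €294,200.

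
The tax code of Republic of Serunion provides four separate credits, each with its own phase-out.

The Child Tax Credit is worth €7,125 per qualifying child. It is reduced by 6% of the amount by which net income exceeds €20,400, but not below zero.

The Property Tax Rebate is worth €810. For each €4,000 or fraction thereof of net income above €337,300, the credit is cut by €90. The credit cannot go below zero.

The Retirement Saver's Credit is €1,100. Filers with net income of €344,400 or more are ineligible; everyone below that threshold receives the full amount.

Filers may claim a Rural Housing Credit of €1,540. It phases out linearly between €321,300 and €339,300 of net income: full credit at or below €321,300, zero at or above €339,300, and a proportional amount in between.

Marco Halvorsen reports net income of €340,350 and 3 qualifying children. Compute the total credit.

€3,998

Child Tax Credit: base = 3 × €7,125 = €21,375. 6% of the €319,950 excess over €20,400 is €19,197; credit = €21,375 − €19,197 = €2,178.
Property Tax Rebate: income exceeds €337,300 by €3,050, which is 1 full-or-partial €4,000 increment; reduction = 1 × €90 = €90, leaving €720.
Retirement Saver's Credit: €340,350 is below the €344,400 cutoff, so the full €1,100 applies.
Rural Housing Credit: €340,350 is at or above €339,300, so the credit is €0.
Total: €2,178 + €720 + €1,100 + €0 = €3,998.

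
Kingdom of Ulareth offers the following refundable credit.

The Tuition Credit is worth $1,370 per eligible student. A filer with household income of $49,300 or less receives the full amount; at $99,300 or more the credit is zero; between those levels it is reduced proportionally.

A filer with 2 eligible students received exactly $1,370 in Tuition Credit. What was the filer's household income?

$74,300

Full credit = 2 × $1,370 = $2,740.
$1,370 is 1,370/2,740 of the full $2,740, so 1,370/2,740 of the $50,000 range has been used: income = $49,300 + $50,000 × 1,370/2,740 = $74,300.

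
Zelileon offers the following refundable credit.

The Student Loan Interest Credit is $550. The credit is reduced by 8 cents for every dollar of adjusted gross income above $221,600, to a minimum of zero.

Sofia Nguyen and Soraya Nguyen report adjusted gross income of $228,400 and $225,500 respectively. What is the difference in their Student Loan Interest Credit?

$232

Sofia ($228,400): Student Loan Interest Credit: 8% of the $6,800 excess over $221,600 is $544; credit = $550 − $544 = $6.
Soraya ($225,500): Student Loan Interest Credit: 8% of the $3,900 excess over $221,600 is $312; credit = $550 − $312 = $238.
Difference: |$6 − $238| = $232.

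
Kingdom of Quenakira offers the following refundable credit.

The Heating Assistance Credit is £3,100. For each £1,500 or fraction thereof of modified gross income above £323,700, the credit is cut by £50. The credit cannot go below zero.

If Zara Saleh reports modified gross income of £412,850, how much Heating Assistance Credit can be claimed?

£100

Heating Assistance Credit: income exceeds £323,700 by £89,150, which is 60 full-or-partial £1,500 increments; reduction = 60 × £50 = £3,000, leaving £100.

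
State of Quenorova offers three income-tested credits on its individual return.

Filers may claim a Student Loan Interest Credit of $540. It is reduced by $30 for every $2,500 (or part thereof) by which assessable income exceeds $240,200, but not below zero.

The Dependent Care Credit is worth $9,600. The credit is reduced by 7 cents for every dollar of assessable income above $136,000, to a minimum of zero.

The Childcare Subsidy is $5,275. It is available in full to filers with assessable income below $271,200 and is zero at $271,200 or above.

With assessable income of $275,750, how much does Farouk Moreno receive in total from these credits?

$90

Student Loan Interest Credit: income exceeds $240,200 by $35,550, which is 15 full-or-partial $2,500 increments; reduction = 15 × $30 = $450, leaving $90.
Dependent Care Credit: 7% of the $139,750 excess over $136,000 is $9,782.50 ≥ base, so the credit is $0.
Childcare Subsidy: $275,750 meets or exceeds the $271,200 cutoff, so the credit is $0.
Total: $90 + $0 + $0 = $90.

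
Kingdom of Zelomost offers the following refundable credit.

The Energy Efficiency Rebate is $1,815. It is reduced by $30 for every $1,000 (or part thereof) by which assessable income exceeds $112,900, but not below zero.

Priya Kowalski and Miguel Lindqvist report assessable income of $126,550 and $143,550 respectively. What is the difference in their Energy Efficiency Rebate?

Priya ($126,550): Energy Efficiency Rebate: income exceeds $112,900 by $13,650, which is 14 full-or-partial $1,000 increments; reduction = 14 × $30 = $420, leaving $1,395.
Miguel ($143,550): Energy Efficiency Rebate: income exceeds $112,900 by $30,650, which is 31 full-or-partial $1,000 increments; reduction = 31 × $30 = $930, leaving $885.
Difference: |$1,395 − $885| = $510.

$510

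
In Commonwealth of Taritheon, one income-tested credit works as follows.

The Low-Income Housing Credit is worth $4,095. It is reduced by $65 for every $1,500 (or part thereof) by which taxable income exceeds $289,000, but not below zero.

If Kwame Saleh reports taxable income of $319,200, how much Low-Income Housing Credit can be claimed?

$2,730

Low-Income Housing Credit: income exceeds $289,000 by $30,200, which is 21 full-or-partial $1,500 increments; reduction = 21 × $65 = $1,365, leaving $2,730.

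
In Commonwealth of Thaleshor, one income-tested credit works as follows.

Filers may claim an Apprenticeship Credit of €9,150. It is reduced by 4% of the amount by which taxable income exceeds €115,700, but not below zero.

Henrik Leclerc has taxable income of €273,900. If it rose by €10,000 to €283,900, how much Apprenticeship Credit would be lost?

At €273,900 — 4% of the €158,200 excess over €115,700 is €6,328; credit = €9,150 − €6,328 = €2,822.
At €283,900 — 4% of the €168,200 excess over €115,700 is €6,728; credit = €9,150 − €6,728 = €2,422.
Lost: €2,822 − €2,422 = €400.

€400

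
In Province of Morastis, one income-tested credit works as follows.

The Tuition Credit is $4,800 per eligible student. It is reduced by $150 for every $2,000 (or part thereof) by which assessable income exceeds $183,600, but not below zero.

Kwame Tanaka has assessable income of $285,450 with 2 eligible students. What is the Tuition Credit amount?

$1,950

Tuition Credit: base = 2 × $4,800 = $9,600. income exceeds $183,600 by $101,850, which is 51 full-or-partial $2,000 increments; reduction = 51 × $150 = $7,650, leaving $1,950.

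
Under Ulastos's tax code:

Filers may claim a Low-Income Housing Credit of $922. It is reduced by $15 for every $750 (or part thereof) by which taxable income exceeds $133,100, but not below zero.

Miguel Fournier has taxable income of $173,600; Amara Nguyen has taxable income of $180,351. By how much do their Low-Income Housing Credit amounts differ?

$112

Miguel ($173,600): Low-Income Housing Credit: income exceeds $133,100 by $40,500, which is 54 full-or-partial $750 increments; reduction = 54 × $15 = $810, leaving $112.
Amara ($180,351): Low-Income Housing Credit: income exceeds $133,100 by $47,251 → 64 increments × $15 = $960 ≥ base, so the credit is $0.
Difference: |$112 − $0| = $112.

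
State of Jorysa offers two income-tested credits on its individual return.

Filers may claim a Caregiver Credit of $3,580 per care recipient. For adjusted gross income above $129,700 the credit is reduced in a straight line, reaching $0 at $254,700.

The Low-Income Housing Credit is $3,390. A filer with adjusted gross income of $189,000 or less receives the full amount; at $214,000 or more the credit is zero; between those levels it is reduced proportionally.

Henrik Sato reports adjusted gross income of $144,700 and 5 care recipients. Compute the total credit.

Caregiver Credit: base = 5 × $3,580 = $17,900. $144,700 is $15,000 into a $125,000 phase-out range, leaving 110,000/125,000 of the credit: $17,900 × 110,000/125,000 = $15,752.
Low-Income Housing Credit: $144,700 is at or below the $189,000 threshold, so the full $3,390 applies.
Total: $15,752 + $3,390 = $19,142.

$19,142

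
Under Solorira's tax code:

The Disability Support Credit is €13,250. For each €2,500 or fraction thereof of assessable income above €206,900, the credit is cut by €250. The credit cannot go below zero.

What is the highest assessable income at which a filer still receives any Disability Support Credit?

€336,900

After 52 increments the reduction is 52 × €250 = €13,000, leaving €250; one more increment wipes it out. Increment 52 ends at excess 52 × €2,500 = €130,000, so the highest qualifying income is €206,900 + €130,000 = €336,900.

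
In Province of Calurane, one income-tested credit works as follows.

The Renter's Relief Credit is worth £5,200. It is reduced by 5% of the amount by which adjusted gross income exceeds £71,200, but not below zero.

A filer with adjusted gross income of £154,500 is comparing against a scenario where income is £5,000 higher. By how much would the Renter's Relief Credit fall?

At £154,500 — 5% of the £83,300 excess over £71,200 is £4,165; credit = £5,200 − £4,165 = £1,035.
At £159,500 — 5% of the £88,300 excess over £71,200 is £4,415; credit = £5,200 − £4,415 = £785.
Lost: £1,035 − £785 = £250.

£250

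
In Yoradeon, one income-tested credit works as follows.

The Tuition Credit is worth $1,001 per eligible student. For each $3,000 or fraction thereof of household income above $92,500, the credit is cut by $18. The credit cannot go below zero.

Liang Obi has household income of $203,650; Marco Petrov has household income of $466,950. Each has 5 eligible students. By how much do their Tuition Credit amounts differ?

$1,566

Liang ($203,650): Tuition Credit: base = 5 × $1,001 = $5,005. income exceeds $92,500 by $111,150, which is 38 full-or-partial $3,000 increments; reduction = 38 × $18 = $684, leaving $4,321.
Marco ($466,950): Tuition Credit: base = 5 × $1,001 = $5,005. income exceeds $92,500 by $374,450, which is 125 full-or-partial $3,000 increments; reduction = 125 × $18 = $2,250, leaving $2,755.
Difference: |$4,321 − $2,755| = $1,566.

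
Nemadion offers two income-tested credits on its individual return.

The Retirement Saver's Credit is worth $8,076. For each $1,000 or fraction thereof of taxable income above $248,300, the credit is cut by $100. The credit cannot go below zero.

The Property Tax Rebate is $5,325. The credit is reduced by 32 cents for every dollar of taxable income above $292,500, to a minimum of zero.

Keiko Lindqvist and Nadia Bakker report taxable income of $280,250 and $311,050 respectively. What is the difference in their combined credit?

$8,425

Keiko ($280,250): Retirement Saver's Credit: income exceeds $248,300 by $31,950, which is 32 full-or-partial $1,000 increments; reduction = 32 × $100 = $3,200, leaving $4,876. Property Tax Rebate: $280,250 is at or below the $292,500 threshold, so the full $5,325 applies. total $4,876 + $5,325 = $10,201
Nadia ($311,050): Retirement Saver's Credit: income exceeds $248,300 by $62,750, which is 63 full-or-partial $1,000 increments; reduction = 63 × $100 = $6,300, leaving $1,776. Property Tax Rebate: 32% of the $18,550 excess over $292,500 is $5,936 ≥ base, so the credit is $0. total $1,776 + $0 = $1,776
Difference: |$10,201 − $1,776| = $8,425.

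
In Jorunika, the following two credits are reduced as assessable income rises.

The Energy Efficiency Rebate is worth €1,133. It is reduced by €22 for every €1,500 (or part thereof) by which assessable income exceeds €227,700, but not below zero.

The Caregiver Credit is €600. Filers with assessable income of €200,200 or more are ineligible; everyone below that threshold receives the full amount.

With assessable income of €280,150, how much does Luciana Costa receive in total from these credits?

Energy Efficiency Rebate: income exceeds €227,700 by €52,450, which is 35 full-or-partial €1,500 increments; reduction = 35 × €22 = €770, leaving €363.
Caregiver Credit: €280,150 meets or exceeds the €200,200 cutoff, so the credit is €0.
Total: €363 + €0 = €363.

€363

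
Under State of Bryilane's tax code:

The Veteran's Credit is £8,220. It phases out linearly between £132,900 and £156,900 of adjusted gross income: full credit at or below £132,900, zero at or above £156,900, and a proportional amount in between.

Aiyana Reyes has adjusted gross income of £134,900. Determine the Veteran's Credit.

£7,535

Veteran's Credit: £134,900 is £2,000 into a £24,000 phase-out range, leaving 22,000/24,000 of the credit: £8,220 × 22,000/24,000 = £7,535.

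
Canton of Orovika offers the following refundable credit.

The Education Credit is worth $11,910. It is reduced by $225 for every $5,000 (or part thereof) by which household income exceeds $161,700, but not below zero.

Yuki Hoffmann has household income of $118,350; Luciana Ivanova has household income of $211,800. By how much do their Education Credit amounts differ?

Yuki ($118,350): Education Credit: $118,350 is at or below the $161,700 threshold, so the full $11,910 applies.
Luciana ($211,800): Education Credit: income exceeds $161,700 by $50,100, which is 11 full-or-partial $5,000 increments; reduction = 11 × $225 = $2,475, leaving $9,435.
Difference: |$11,910 − $9,435| = $2,475.

$2,475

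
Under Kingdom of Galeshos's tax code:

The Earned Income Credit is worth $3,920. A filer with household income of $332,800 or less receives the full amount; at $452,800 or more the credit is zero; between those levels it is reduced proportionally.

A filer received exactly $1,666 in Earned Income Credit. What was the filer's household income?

$401,800

$1,666 is 1,666/3,920 of the full $3,920, so 2,254/3,920 of the $120,000 range has been used: income = $332,800 + $120,000 × 2,254/3,920 = $401,800.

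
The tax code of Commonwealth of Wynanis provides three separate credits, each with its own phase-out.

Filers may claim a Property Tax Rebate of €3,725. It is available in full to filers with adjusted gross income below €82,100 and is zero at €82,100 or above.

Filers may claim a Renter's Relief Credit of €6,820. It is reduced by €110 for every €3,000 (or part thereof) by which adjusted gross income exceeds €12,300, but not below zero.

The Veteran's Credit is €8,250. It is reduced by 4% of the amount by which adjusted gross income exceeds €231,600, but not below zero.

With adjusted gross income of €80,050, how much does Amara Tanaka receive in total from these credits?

Property Tax Rebate: €80,050 is below the €82,100 cutoff, so the full €3,725 applies.
Renter's Relief Credit: income exceeds €12,300 by €67,750, which is 23 full-or-partial €3,000 increments; reduction = 23 × €110 = €2,530, leaving €4,290.
Veteran's Credit: €80,050 is at or below the €231,600 threshold, so the full €8,250 applies.
Total: €3,725 + €4,290 + €8,250 = €16,265.

€16,265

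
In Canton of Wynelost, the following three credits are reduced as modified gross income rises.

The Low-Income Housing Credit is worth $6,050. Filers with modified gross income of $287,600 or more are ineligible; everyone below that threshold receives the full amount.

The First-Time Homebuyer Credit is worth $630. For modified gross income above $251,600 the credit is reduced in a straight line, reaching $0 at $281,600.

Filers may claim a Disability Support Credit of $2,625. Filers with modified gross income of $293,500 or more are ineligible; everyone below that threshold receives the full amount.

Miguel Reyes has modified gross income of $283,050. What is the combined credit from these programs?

Low-Income Housing Credit: $283,050 is below the $287,600 cutoff, so the full $6,050 applies.
First-Time Homebuyer Credit: $283,050 is at or above $281,600, so the credit is $0.
Disability Support Credit: $283,050 is below the $293,500 cutoff, so the full $2,625 applies.
Total: $6,050 + $0 + $2,625 = $8,675.

$8,675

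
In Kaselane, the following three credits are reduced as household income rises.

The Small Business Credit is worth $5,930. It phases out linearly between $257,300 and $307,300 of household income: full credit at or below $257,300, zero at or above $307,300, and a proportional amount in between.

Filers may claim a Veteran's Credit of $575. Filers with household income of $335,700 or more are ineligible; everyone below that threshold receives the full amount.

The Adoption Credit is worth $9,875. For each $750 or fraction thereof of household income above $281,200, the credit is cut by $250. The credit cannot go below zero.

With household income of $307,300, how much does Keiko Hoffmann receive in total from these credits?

Small Business Credit: $307,300 is at or above $307,300, so the credit is $0.
Veteran's Credit: $307,300 is below the $335,700 cutoff, so the full $575 applies.
Adoption Credit: income exceeds $281,200 by $26,100, which is 35 full-or-partial $750 increments; reduction = 35 × $250 = $8,750, leaving $1,125.
Total: $0 + $575 + $1,125 = $1,700.

$1,700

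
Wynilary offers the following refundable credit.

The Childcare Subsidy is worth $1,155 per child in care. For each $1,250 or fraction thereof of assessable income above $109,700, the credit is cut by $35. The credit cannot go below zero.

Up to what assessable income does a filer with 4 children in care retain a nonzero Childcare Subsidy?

Full credit = 4 × $1,155 = $4,620.
After 131 increments the reduction is 131 × $35 = $4,585, leaving $35; one more increment wipes it out. Increment 131 ends at excess 131 × $1,250 = $163,750, so the highest qualifying income is $109,700 + $163,750 = $273,450.

$273,450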